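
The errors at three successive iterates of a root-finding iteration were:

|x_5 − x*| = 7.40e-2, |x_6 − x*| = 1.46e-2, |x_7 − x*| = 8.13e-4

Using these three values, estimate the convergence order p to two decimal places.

1.78

p ≈ ln(|x_7 − x*|/|x_6 − x*|) / ln(|x_6 − x*|/|x_5 − x*|)
  = ln(8.13e-4/1.46e-2) / ln(1.46e-2/7.40e-2)
  = ln(0.0556849) / ln(0.197297)
  = -2.88805 / -1.62305 ≈ 1.77940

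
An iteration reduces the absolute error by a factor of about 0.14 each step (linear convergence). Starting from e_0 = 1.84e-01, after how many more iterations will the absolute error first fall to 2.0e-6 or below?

6

After k steps, e_k ≈ 1.84e-01·0.14^k.
Need 0.14^k ≤ 2.0e-6/1.84e-01 = 1.08696e-05.
k ≥ ln(1.08696e-05)/ln(0.14) = -11.4295/-1.96611 = 5.813.
Smallest integer k = 6.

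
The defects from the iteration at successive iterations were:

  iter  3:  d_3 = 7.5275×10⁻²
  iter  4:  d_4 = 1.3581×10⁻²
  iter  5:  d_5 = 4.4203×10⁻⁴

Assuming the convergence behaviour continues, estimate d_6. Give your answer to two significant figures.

First estimate the order: p ≈ ln(d_5/d_4) / ln(d_4/d_3) = ln(4.4203×10⁻⁴/1.3581×10⁻²)/ln(1.3581×10⁻²/7.5275×10⁻²) = ln(0.0325477)/ln(0.180418) ≈ 2.0001.
Then d_6 ≈ d_5·(d_5/d_4)^p = 4.4203×10⁻⁴·(0.0325477)^2.0001 = 4.4203×10⁻⁴·0.00105899 ≈ 4.681e-07.

4.7e-7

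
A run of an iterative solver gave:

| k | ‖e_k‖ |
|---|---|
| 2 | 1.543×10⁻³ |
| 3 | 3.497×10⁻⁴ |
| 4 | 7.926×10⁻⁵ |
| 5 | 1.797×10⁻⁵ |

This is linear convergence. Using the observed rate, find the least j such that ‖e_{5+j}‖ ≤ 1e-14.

Rate ρ ≈ ‖e_5‖/‖e_4‖ = 1.797×10⁻⁵/7.926×10⁻⁵ = 0.2267.
After j more steps, ‖e_{5+j}‖ ≈ 1.797×10⁻⁵·ρ^j; need ρ^j ≤ 1e-14/1.797×10⁻⁵ = 5.56483e-10.
j ≥ ln(5.56483e-10)/ln(0.2267) = -21.3094/-1.48413 = 14.358.
So 15 more iterations are needed.

15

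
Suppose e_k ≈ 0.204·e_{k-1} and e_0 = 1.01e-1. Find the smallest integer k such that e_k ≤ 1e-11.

15

After k steps, e_k ≈ 1.01e-1·0.204^k.
Need 0.204^k ≤ 1e-11/1.01e-1 = 9.90099e-11.
k ≥ ln(9.90099e-11)/ln(0.204) = -23.0358/-1.58964 = 14.491.
Smallest integer k = 15.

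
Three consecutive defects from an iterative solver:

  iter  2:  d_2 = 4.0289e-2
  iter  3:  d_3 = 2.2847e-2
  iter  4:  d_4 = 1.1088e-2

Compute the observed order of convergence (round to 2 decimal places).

p ≈ ln(d_4/d_3) / ln(d_3/d_2)
  = ln(1.1088e-2/2.2847e-2) / ln(2.2847e-2/4.0289e-2)
  = ln(0.485315) / ln(0.567078)
  = -0.72296 / -0.56726 ≈ 1.27448

1.27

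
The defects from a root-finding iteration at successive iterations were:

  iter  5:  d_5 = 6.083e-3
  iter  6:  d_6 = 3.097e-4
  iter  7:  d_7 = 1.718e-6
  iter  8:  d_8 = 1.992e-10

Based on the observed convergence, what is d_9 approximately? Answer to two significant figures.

First estimate the order: p ≈ ln(d_8/d_7) / ln(d_7/d_6) = ln(1.992e-10/1.718e-6)/ln(1.718e-6/3.097e-4) = ln(0.000115949)/ln(0.0055473) ≈ 1.7446.
Then d_9 ≈ d_8·(d_8/d_7)^p = 1.992e-10·(0.000115949)^1.7446 = 1.992e-10·1.36057e-07 ≈ 2.71e-17.

2.7e-17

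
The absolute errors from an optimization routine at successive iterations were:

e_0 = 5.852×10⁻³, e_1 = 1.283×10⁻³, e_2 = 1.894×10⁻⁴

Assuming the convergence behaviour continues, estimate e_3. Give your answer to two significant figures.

First estimate the order: p ≈ ln(e_2/e_1) / ln(e_1/e_0) = ln(1.894×10⁻⁴/1.283×10⁻³)/ln(1.283×10⁻³/5.852×10⁻³) = ln(0.147623)/ln(0.219241) ≈ 1.2606.
Then e_3 ≈ e_2·(e_2/e_1)^p = 1.894×10⁻⁴·(0.147623)^1.2606 = 1.894×10⁻⁴·0.0896676 ≈ 1.698e-05.

1.7e-5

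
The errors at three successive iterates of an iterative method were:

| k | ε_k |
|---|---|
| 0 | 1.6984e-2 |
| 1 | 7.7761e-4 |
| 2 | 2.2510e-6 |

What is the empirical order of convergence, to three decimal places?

1.895

p ≈ ln(ε_2/ε_1) / ln(ε_1/ε_0)
  = ln(2.2510e-6/7.7761e-4) / ln(7.7761e-4/1.6984e-2)
  = ln(0.00289477) / ln(0.0457849)
  = -5.844850 / -3.083801 ≈ 1.895340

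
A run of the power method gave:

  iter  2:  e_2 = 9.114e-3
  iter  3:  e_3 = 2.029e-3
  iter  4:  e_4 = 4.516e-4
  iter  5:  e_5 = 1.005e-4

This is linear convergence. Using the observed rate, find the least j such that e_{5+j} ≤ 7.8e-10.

8

Rate ρ ≈ e_5/e_4 = 1.005e-4/4.516e-4 = 0.2225.
After j more steps, e_{5+j} ≈ 1.005e-4·ρ^j; need ρ^j ≤ 7.8e-10/1.005e-4 = 7.76119e-06.
j ≥ ln(7.76119e-06)/ln(0.2225) = -11.7664/-1.50283 = 7.829.
So 8 more iterations are needed.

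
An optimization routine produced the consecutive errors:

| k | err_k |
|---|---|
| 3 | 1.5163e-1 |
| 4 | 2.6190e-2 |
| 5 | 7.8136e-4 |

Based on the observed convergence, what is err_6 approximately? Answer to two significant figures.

7.0e-7

First estimate the order: p ≈ ln(err_5/err_4) / ln(err_4/err_3) = ln(7.8136e-4/2.6190e-2)/ln(2.6190e-2/1.5163e-1) = ln(0.0298343)/ln(0.172723) ≈ 2.0000.
Then err_6 ≈ err_5·(err_5/err_4)^p = 7.8136e-4·(0.0298343)^2.0000 = 7.8136e-4·0.000890085 ≈ 6.955e-07.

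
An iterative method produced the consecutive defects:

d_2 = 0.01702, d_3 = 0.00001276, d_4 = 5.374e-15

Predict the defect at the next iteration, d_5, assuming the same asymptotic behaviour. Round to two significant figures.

4.0e-43

First estimate the order: p ≈ ln(d_4/d_3) / ln(d_3/d_2) = ln(5.374e-15/0.00001276)/ln(0.00001276/0.01702) = ln(4.2116e-10)/ln(0.000749706) ≈ 3.0001.
Then d_5 ≈ d_4·(d_4/d_3)^p = 5.374e-15·(4.2116e-10)^3.0001 = 5.374e-15·7.45425e-29 ≈ 4.006e-43.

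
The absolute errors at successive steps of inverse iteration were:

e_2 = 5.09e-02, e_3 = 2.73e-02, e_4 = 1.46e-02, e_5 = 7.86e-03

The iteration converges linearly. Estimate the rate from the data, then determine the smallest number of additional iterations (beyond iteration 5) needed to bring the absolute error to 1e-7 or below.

19

Rate ρ ≈ e_5/e_4 = 7.86e-03/1.46e-02 = 0.5384.
After j more steps, e_{5+j} ≈ 7.86e-03·ρ^j; need ρ^j ≤ 1e-7/7.86e-03 = 1.27226e-05.
j ≥ ln(1.27226e-05)/ln(0.5384) = -11.2721/-0.61915 = 18.206.
So 19 more iterations are needed.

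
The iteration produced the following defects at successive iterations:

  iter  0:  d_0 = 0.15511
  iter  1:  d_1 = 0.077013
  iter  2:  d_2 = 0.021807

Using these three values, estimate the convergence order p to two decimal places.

p ≈ ln(d_2/d_1) / ln(d_1/d_0)
  = ln(0.021807/0.077013) / ln(0.077013/0.15511)
  = ln(0.28316) / ln(0.496506)
  = -1.26174 / -0.70016 ≈ 1.80207

1.80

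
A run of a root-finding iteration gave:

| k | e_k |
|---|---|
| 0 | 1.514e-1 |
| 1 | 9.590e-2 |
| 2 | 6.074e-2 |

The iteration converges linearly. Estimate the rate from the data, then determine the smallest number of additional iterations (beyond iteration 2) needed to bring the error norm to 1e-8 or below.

Rate ρ ≈ e_2/e_1 = 6.074e-2/9.590e-2 = 0.6334.
After j more steps, e_{2+j} ≈ 6.074e-2·ρ^j; need ρ^j ≤ 1e-8/6.074e-2 = 1.64636e-07.
j ≥ ln(1.64636e-07)/ln(0.6334) = -15.6195/-0.45665 = 34.205.
So 35 more iterations are needed.

35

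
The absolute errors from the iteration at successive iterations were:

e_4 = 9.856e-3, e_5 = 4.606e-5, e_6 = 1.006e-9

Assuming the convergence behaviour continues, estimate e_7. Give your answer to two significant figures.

4.8e-19

First estimate the order: p ≈ ln(e_6/e_5) / ln(e_5/e_4) = ln(1.006e-9/4.606e-5)/ln(4.606e-5/9.856e-3) = ln(2.18411e-05)/ln(0.0046733) ≈ 2.0000.
Then e_7 ≈ e_6·(e_6/e_5)^p = 1.006e-9·(2.18411e-05)^2.0000 = 1.006e-9·4.77034e-10 ≈ 4.799e-19.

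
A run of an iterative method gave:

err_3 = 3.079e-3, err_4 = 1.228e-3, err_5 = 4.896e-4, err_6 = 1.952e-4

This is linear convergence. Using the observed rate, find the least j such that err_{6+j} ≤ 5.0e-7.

7

Rate ρ ≈ err_6/err_5 = 1.952e-4/4.896e-4 = 0.3987.
After j more steps, err_{6+j} ≈ 1.952e-4·ρ^j; need ρ^j ≤ 5.0e-7/1.952e-4 = 0.00256148.
j ≥ ln(0.00256148)/ln(0.3987) = -5.9672/-0.91955 = 6.489.
So 7 more iterations are needed.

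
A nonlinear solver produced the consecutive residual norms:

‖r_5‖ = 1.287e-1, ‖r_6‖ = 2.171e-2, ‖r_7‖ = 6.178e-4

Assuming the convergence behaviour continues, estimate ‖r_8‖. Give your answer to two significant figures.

First estimate the order: p ≈ ln(‖r_7‖/‖r_6‖) / ln(‖r_6‖/‖r_5‖) = ln(6.178e-4/2.171e-2)/ln(2.171e-2/1.287e-1) = ln(0.0284569)/ln(0.168687) ≈ 2.0000.
Then ‖r_8‖ ≈ ‖r_7‖·(‖r_7‖/‖r_6‖)^p = 6.178e-4·(0.0284569)^2.0000 = 6.178e-4·0.000809795 ≈ 5.003e-07.

5.0e-7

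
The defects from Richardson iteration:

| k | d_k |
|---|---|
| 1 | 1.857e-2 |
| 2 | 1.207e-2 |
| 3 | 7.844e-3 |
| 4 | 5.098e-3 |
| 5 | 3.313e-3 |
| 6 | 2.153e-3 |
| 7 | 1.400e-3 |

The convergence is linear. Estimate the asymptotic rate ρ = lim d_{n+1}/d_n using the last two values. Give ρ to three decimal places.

ρ ≈ d_7/d_6 = 1.400e-3/2.153e-3 = 0.65026

0.650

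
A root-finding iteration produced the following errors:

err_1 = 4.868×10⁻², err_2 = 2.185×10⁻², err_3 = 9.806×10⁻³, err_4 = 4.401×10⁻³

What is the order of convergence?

Consecutive ratios: err_4/err_3 = 4.401×10⁻³/9.806×10⁻³ = 0.448807, err_3/err_2 = 9.806×10⁻³/2.185×10⁻² = 0.448787.
p ≈ ln(0.448807)/ln(0.448787) = -0.8012/-0.8012 ≈ 1.00.
So the convergence is linear (order 1).

1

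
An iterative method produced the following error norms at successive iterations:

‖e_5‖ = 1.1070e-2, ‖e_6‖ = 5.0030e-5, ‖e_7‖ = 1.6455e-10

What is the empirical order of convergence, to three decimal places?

2.338

p ≈ ln(‖e_7‖/‖e_6‖) / ln(‖e_6‖/‖e_5‖)
  = ln(1.6455e-10/5.0030e-5) / ln(5.0030e-5/1.1070e-2)
  = ln(3.28903e-06) / ln(0.00451942)
  = -12.624918 / -5.399372 ≈ 2.338220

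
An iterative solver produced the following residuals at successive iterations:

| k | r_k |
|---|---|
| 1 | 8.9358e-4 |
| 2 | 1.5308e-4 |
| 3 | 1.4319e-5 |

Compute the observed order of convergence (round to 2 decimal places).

1.34

p ≈ ln(r_3/r_2) / ln(r_2/r_1)
  = ln(1.4319e-5/1.5308e-4) / ln(1.5308e-4/8.9358e-4)
  = ln(0.0935393) / ln(0.171311)
  = -2.36937 / -1.76427 ≈ 1.34297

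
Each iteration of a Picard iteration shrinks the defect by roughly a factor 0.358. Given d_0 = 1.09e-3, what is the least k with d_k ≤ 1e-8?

12

After k steps, d_k ≈ 1.09e-3·0.358^k.
Need 0.358^k ≤ 1e-8/1.09e-3 = 9.17431e-06.
k ≥ ln(9.17431e-06)/ln(0.358) = -11.5991/-1.02722 = 11.292.
Smallest integer k = 12.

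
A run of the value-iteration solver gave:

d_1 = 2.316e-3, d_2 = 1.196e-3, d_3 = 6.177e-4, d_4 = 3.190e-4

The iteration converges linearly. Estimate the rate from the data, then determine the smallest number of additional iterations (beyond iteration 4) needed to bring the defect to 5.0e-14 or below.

Rate ρ ≈ d_4/d_3 = 3.190e-4/6.177e-4 = 0.5164.
After j more steps, d_{4+j} ≈ 3.190e-4·ρ^j; need ρ^j ≤ 5.0e-14/3.190e-4 = 1.5674e-10.
j ≥ ln(1.5674e-10)/ln(0.5164) = -22.5764/-0.66087 = 34.162.
So 35 more iterations are needed.

35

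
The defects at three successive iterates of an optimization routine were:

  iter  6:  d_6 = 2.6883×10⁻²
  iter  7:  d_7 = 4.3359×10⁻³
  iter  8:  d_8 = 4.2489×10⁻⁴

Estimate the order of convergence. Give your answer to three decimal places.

p ≈ ln(d_8/d_7) / ln(d_7/d_6)
  = ln(4.2489×10⁻⁴/4.3359×10⁻³) / ln(4.3359×10⁻³/2.6883×10⁻²)
  = ln(0.0979935) / ln(0.161288)
  = -2.322854 / -1.824564 ≈ 1.273101

1.273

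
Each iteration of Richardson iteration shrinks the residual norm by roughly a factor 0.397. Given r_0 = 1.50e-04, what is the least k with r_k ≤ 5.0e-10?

14

After k steps, r_k ≈ 1.50e-04·0.397^k.
Need 0.397^k ≤ 5.0e-10/1.50e-04 = 3.33333e-06.
k ≥ ln(3.33333e-06)/ln(0.397) = -12.6115/-0.92382 = 13.651.
Smallest integer k = 14.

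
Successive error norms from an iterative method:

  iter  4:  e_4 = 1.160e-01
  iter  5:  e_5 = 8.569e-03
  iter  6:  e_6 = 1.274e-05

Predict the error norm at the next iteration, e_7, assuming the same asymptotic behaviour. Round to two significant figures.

First estimate the order: p ≈ ln(e_6/e_5) / ln(e_5/e_4) = ln(1.274e-05/8.569e-03)/ln(8.569e-03/1.160e-01) = ln(0.00148675)/ln(0.0738707) ≈ 2.4991.
Then e_7 ≈ e_6·(e_6/e_5)^p = 1.274e-05·(0.00148675)^2.4991 = 1.274e-05·8.57314e-08 ≈ 1.092e-12.

1.1e-12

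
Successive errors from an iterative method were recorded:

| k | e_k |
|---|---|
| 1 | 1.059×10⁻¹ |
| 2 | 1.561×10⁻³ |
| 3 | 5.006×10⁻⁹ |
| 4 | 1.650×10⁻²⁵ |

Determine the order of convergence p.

3

Consecutive ratios: e_4/e_3 = 1.650×10⁻²⁵/5.006×10⁻⁹ = 3.29604e-17, e_3/e_2 = 5.006×10⁻⁹/1.561×10⁻³ = 3.20692e-06.
p ≈ ln(3.29604e-17)/ln(3.20692e-06) = -37.9512/-12.6502 ≈ 3.00.
So the convergence is cubic (order 3).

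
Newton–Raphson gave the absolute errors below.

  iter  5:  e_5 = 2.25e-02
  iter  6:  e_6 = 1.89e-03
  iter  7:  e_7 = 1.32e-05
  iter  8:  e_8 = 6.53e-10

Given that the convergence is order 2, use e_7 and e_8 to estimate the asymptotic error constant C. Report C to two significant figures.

3.7

C ≈ e_8 / e_7^2
  = 6.53e-10 / (1.32e-05)^2
  = 6.53e-10 / 1.7424e-10 ≈ 3.7477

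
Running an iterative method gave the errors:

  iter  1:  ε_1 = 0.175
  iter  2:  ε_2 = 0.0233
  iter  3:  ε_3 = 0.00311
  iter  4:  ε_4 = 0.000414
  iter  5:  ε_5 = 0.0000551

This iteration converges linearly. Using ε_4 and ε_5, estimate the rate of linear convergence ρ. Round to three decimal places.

ρ ≈ ε_5/ε_4 = 0.0000551/0.000414 = 0.13309

0.133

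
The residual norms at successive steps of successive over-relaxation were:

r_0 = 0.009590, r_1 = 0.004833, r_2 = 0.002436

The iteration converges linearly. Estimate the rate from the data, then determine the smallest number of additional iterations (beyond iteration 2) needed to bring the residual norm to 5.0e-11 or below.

Rate ρ ≈ r_2/r_1 = 0.002436/0.004833 = 0.5040.
After j more steps, r_{2+j} ≈ 0.002436·ρ^j; need ρ^j ≤ 5.0e-11/0.002436 = 2.05255e-08.
j ≥ ln(2.05255e-08)/ln(0.5040) = -17.7016/-0.68518 = 25.835.
So 26 more iterations are needed.

26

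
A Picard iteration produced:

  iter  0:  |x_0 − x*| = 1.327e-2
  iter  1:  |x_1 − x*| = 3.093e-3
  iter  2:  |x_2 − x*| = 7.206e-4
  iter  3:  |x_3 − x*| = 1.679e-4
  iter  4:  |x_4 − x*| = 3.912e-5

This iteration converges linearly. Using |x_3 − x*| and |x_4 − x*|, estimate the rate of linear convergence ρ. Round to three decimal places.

ρ ≈ |x_4 − x*|/|x_3 − x*| = 3.912e-5/1.679e-4 = 0.23300

0.233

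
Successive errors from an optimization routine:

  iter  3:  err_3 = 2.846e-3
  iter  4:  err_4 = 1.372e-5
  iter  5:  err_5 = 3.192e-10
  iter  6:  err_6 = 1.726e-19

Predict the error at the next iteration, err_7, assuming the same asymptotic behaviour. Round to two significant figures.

First estimate the order: p ≈ ln(err_6/err_5) / ln(err_5/err_4) = ln(1.726e-19/3.192e-10)/ln(3.192e-10/1.372e-5) = ln(5.40727e-10)/ln(2.32653e-05) ≈ 2.0001.
Then err_7 ≈ err_6·(err_6/err_5)^p = 1.726e-19·(5.40727e-10)^2.0001 = 1.726e-19·2.91762e-19 ≈ 5.036e-38.

5.0e-38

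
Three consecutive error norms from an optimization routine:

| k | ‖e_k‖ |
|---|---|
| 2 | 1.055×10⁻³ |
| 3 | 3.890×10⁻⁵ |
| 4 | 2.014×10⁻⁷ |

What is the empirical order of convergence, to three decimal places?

1.595

p ≈ ln(‖e_4‖/‖e_3‖) / ln(‖e_3‖/‖e_2‖)
  = ln(2.014×10⁻⁷/3.890×10⁻⁵) / ln(3.890×10⁻⁵/1.055×10⁻³)
  = ln(0.00517738) / ln(0.036872)
  = -5.263456 / -3.300303 ≈ 1.594840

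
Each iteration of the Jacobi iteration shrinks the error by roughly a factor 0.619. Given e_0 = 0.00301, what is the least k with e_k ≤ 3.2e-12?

After k steps, e_k ≈ 0.00301·0.619^k.
Need 0.619^k ≤ 3.2e-12/0.00301 = 1.06312e-09.
k ≥ ln(1.06312e-09)/ln(0.619) = -20.6621/-0.47965 = 43.077.
Smallest integer k = 44.

44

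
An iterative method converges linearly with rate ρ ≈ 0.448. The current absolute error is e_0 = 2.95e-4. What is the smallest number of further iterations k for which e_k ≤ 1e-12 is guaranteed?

25

After k steps, e_k ≈ 2.95e-4·0.448^k.
Need 0.448^k ≤ 1e-12/2.95e-4 = 3.38983e-09.
k ≥ ln(3.38983e-09)/ln(0.448) = -19.5025/-0.80296 = 24.288.
Smallest integer k = 25.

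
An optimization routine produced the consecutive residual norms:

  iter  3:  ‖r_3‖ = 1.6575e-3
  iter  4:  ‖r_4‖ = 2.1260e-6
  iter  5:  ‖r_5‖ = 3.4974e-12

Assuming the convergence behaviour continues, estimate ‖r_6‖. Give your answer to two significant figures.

9.5e-24

First estimate the order: p ≈ ln(‖r_5‖/‖r_4‖) / ln(‖r_4‖/‖r_3‖) = ln(3.4974e-12/2.1260e-6)/ln(2.1260e-6/1.6575e-3) = ln(1.64506e-06)/ln(0.00128265) ≈ 2.0000.
Then ‖r_6‖ ≈ ‖r_5‖·(‖r_5‖/‖r_4‖)^p = 3.4974e-12·(1.64506e-06)^2.0000 = 3.4974e-12·2.70622e-12 ≈ 9.465e-24.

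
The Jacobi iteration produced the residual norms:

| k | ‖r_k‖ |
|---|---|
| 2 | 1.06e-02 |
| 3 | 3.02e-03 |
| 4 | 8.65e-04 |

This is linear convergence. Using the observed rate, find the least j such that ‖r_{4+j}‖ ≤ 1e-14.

Rate ρ ≈ ‖r_4‖/‖r_3‖ = 8.65e-04/3.02e-03 = 0.2864.
After j more steps, ‖r_{4+j}‖ ≈ 8.65e-04·ρ^j; need ρ^j ≤ 1e-14/8.65e-04 = 1.15607e-11.
j ≥ ln(1.15607e-11)/ln(0.2864) = -25.1834/-1.25037 = 20.141.
So 21 more iterations are needed.

21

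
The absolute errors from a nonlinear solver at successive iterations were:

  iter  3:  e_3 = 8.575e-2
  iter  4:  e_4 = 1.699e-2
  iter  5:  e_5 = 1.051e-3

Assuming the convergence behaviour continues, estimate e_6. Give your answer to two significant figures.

First estimate the order: p ≈ ln(e_5/e_4) / ln(e_4/e_3) = ln(1.051e-3/1.699e-2)/ln(1.699e-2/8.575e-2) = ln(0.0618599)/ln(0.198134) ≈ 1.7191.
Then e_6 ≈ e_5·(e_5/e_4)^p = 1.051e-3·(0.0618599)^1.7191 = 1.051e-3·0.00836203 ≈ 8.788e-06.

8.8e-6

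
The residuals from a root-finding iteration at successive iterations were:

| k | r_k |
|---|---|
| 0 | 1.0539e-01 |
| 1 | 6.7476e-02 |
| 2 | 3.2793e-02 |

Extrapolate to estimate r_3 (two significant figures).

1.0e-2

First estimate the order: p ≈ ln(r_2/r_1) / ln(r_1/r_0) = ln(3.2793e-02/6.7476e-02)/ln(6.7476e-02/1.0539e-01) = ln(0.485995)/ln(0.64025) ≈ 1.6182.
Then r_3 ≈ r_2·(r_2/r_1)^p = 3.2793e-02·(0.485995)^1.6182 = 3.2793e-02·0.311105 ≈ 0.0102.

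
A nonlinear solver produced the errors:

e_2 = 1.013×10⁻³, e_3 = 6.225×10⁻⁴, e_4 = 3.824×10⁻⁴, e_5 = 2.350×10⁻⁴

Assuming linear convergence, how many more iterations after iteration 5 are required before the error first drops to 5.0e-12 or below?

Rate ρ ≈ e_5/e_4 = 2.350×10⁻⁴/3.824×10⁻⁴ = 0.6145.
After j more steps, e_{5+j} ≈ 2.350×10⁻⁴·ρ^j; need ρ^j ≤ 5.0e-12/2.350×10⁻⁴ = 2.12766e-08.
j ≥ ln(2.12766e-08)/ln(0.6145) = -17.6657/-0.48695 = 36.278.
So 37 more iterations are needed.

37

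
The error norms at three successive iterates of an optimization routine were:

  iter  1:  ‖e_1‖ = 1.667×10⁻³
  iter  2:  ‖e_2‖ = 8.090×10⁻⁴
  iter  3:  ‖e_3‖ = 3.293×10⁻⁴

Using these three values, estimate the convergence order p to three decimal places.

p ≈ ln(‖e_3‖/‖e_2‖) / ln(‖e_2‖/‖e_1‖)
  = ln(3.293×10⁻⁴/8.090×10⁻⁴) / ln(8.090×10⁻⁴/1.667×10⁻³)
  = ln(0.407046) / ln(0.485303)
  = -0.898829 / -0.722982 ≈ 1.243225

1.243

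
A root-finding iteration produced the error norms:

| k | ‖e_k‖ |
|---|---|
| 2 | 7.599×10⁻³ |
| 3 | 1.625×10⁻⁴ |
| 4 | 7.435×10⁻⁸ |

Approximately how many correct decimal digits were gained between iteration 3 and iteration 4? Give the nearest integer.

Digits gained ≈ log₁₀(‖e_3‖/‖e_4‖) = log₁₀(1.625×10⁻⁴/7.435×10⁻⁸) = log₁₀(2185.61) ≈ 3.340.

3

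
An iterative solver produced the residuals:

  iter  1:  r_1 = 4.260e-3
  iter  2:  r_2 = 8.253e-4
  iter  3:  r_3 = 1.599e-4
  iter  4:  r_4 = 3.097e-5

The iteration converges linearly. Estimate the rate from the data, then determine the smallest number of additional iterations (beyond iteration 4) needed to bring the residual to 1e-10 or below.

Rate ρ ≈ r_4/r_3 = 3.097e-5/1.599e-4 = 0.1937.
After j more steps, r_{4+j} ≈ 3.097e-5·ρ^j; need ρ^j ≤ 1e-10/3.097e-5 = 3.22893e-06.
j ≥ ln(3.22893e-06)/ln(0.1937) = -12.6434/-1.64144 = 7.703.
So 8 more iterations are needed.

8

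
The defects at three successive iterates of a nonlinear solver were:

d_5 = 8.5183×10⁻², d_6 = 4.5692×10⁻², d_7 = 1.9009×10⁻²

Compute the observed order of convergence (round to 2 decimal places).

1.41

p ≈ ln(d_7/d_6) / ln(d_6/d_5)
  = ln(1.9009×10⁻²/4.5692×10⁻²) / ln(4.5692×10⁻²/8.5183×10⁻²)
  = ln(0.416025) / ln(0.536398)
  = -0.87701 / -0.62288 ≈ 1.40799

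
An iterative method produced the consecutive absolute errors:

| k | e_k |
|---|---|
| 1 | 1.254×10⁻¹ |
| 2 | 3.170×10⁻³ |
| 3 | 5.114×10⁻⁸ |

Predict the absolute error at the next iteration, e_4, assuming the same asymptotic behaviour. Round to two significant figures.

2.1e-22

First estimate the order: p ≈ ln(e_3/e_2) / ln(e_2/e_1) = ln(5.114×10⁻⁸/3.170×10⁻³)/ln(3.170×10⁻³/1.254×10⁻¹) = ln(1.61325e-05)/ln(0.0252791) ≈ 3.0004.
Then e_4 ≈ e_3·(e_3/e_2)^p = 5.114×10⁻⁸·(1.61325e-05)^3.0004 = 5.114×10⁻⁸·4.18011e-15 ≈ 2.138e-22.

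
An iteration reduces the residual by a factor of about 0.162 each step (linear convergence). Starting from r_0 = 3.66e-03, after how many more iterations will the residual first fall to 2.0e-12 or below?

After k steps, r_k ≈ 3.66e-03·0.162^k.
Need 0.162^k ≤ 2.0e-12/3.66e-03 = 5.46448e-10.
k ≥ ln(5.46448e-10)/ln(0.162) = -21.3276/-1.82016 = 11.717.
Smallest integer k = 12.

12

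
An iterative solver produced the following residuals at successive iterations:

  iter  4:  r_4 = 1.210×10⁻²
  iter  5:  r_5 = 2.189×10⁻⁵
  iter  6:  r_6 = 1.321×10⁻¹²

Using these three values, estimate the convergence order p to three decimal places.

p ≈ ln(r_6/r_5) / ln(r_5/r_4)
  = ln(1.321×10⁻¹²/2.189×10⁻⁵) / ln(2.189×10⁻⁵/1.210×10⁻²)
  = ln(6.03472e-08) / ln(0.00180909)
  = -16.623151 / -6.314931 ≈ 2.632357

2.632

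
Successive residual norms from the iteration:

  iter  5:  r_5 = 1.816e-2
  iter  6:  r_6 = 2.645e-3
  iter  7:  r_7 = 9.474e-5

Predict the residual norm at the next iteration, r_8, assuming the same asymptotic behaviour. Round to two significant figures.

First estimate the order: p ≈ ln(r_7/r_6) / ln(r_6/r_5) = ln(9.474e-5/2.645e-3)/ln(2.645e-3/1.816e-2) = ln(0.0358185)/ln(0.14565) ≈ 1.7281.
Then r_8 ≈ r_7·(r_7/r_6)^p = 9.474e-5·(0.0358185)^1.7281 = 9.474e-5·0.00317214 ≈ 3.005e-07.

3.0e-7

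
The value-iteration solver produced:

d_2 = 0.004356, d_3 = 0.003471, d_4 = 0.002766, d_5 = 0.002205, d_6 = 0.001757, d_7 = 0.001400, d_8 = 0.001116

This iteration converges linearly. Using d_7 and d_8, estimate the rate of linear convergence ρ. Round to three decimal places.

0.797

ρ ≈ d_8/d_7 = 0.001116/0.001400 = 0.79714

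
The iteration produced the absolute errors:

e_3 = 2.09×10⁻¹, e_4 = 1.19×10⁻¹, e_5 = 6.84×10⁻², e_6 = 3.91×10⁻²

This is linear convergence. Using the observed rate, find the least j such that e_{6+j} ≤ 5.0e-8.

Rate ρ ≈ e_6/e_5 = 3.91×10⁻²/6.84×10⁻² = 0.5716.
After j more steps, e_{6+j} ≈ 3.91×10⁻²·ρ^j; need ρ^j ≤ 5.0e-8/3.91×10⁻² = 1.27877e-06.
j ≥ ln(1.27877e-06)/ln(0.5716) = -13.5696/-0.55932 = 24.261.
So 25 more iterations are needed.

25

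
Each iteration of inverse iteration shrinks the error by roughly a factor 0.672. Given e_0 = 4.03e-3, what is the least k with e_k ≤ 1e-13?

62

After k steps, e_k ≈ 4.03e-3·0.672^k.
Need 0.672^k ≤ 1e-13/4.03e-3 = 2.48139e-11.
k ≥ ln(2.48139e-11)/ln(0.672) = -24.4196/-0.39750 = 61.433.
Smallest integer k = 62.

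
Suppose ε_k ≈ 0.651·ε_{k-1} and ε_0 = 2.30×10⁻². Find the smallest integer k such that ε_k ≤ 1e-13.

61

After k steps, ε_k ≈ 2.30×10⁻²·0.651^k.
Need 0.651^k ≤ 1e-13/2.30×10⁻² = 4.34783e-12.
k ≥ ln(4.34783e-12)/ln(0.651) = -26.1613/-0.42925 = 60.947.
Smallest integer k = 61.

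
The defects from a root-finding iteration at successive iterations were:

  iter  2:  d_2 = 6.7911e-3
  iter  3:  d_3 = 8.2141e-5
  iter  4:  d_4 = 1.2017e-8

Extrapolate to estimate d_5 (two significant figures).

First estimate the order: p ≈ ln(d_4/d_3) / ln(d_3/d_2) = ln(1.2017e-8/8.2141e-5)/ln(8.2141e-5/6.7911e-3) = ln(0.000146297)/ln(0.0120954) ≈ 2.0000.
Then d_5 ≈ d_4·(d_4/d_3)^p = 1.2017e-8·(0.000146297)^2.0000 = 1.2017e-8·2.14028e-08 ≈ 2.572e-16.

2.6e-16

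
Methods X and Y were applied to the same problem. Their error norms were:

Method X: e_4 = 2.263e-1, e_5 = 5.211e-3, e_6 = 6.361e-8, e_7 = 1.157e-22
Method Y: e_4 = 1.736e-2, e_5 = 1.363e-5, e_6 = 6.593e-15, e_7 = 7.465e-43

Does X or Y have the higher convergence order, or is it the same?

same

Method X: p ≈ ln(1.157e-22/6.361e-8)/ln(6.361e-8/5.211e-3) ≈ 3.00.
Method Y: p ≈ ln(7.465e-43/6.593e-15)/ln(6.593e-15/1.363e-5) ≈ 3.00.
Both orders ≈ 3.0 — effectively the same.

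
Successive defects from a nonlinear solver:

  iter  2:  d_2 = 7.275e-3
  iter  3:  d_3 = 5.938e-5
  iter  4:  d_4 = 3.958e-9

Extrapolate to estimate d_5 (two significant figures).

First estimate the order: p ≈ ln(d_4/d_3) / ln(d_3/d_2) = ln(3.958e-9/5.938e-5)/ln(5.938e-5/7.275e-3) = ln(6.66554e-05)/ln(0.0081622) ≈ 1.9999.
Then d_5 ≈ d_4·(d_4/d_3)^p = 3.958e-9·(6.66554e-05)^1.9999 = 3.958e-9·4.44722e-09 ≈ 1.76e-17.

1.8e-17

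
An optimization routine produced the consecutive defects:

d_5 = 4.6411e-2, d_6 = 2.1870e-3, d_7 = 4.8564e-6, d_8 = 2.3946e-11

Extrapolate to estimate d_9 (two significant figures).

First estimate the order: p ≈ ln(d_8/d_7) / ln(d_7/d_6) = ln(2.3946e-11/4.8564e-6)/ln(4.8564e-6/2.1870e-3) = ln(4.93081e-06)/ln(0.00222058) ≈ 2.0000.
Then d_9 ≈ d_8·(d_8/d_7)^p = 2.3946e-11·(4.93081e-06)^2.0000 = 2.3946e-11·2.43129e-11 ≈ 5.822e-22.

5.8e-22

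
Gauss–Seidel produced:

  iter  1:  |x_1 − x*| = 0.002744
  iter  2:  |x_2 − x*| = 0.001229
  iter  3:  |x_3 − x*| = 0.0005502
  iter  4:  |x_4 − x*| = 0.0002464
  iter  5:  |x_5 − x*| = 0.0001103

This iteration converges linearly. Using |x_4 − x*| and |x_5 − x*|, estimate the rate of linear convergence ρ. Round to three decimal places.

ρ ≈ |x_5 − x*|/|x_4 − x*| = 0.0001103/0.0002464 = 0.44765

0.448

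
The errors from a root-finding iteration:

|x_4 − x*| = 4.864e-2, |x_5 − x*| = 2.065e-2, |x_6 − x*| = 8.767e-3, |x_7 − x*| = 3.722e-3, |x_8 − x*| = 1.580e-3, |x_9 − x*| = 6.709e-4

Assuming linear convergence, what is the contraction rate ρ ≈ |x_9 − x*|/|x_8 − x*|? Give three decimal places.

ρ ≈ |x_9 − x*|/|x_8 − x*| = 6.709e-4/1.580e-3 = 0.42462

0.425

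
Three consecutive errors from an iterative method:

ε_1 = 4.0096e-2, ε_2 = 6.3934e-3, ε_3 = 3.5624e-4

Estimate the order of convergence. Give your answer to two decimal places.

p ≈ ln(ε_3/ε_2) / ln(ε_2/ε_1)
  = ln(3.5624e-4/6.3934e-3) / ln(6.3934e-3/4.0096e-2)
  = ln(0.05572) / ln(0.159452)
  = -2.88742 / -1.83601 ≈ 1.57266

1.57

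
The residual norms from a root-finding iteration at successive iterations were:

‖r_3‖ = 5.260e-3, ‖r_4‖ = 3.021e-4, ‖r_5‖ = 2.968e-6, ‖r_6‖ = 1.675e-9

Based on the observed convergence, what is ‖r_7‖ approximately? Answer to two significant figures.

First estimate the order: p ≈ ln(‖r_6‖/‖r_5‖) / ln(‖r_5‖/‖r_4‖) = ln(1.675e-9/2.968e-6)/ln(2.968e-6/3.021e-4) = ln(0.000564353)/ln(0.00982456) ≈ 1.6180.
Then ‖r_7‖ ≈ ‖r_6‖·(‖r_6‖/‖r_5‖)^p = 1.675e-9·(0.000564353)^1.6180 = 1.675e-9·5.54638e-06 ≈ 9.29e-15.

9.3e-15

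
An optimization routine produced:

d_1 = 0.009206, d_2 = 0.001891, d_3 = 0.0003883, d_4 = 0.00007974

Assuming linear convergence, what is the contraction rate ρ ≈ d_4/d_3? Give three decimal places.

0.205

ρ ≈ d_4/d_3 = 0.00007974/0.0003883 = 0.20536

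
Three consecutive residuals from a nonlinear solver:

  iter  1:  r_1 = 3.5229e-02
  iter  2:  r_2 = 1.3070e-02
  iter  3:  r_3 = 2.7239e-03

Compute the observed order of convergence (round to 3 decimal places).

p ≈ ln(r_3/r_2) / ln(r_2/r_1)
  = ln(2.7239e-03/1.3070e-02) / ln(1.3070e-02/3.5229e-02)
  = ln(0.208409) / ln(0.371001)
  = -1.568253 / -0.991551 ≈ 1.581616

1.582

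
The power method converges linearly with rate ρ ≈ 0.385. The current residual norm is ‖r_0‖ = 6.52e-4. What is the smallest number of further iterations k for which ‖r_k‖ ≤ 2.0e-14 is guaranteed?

26

After k steps, ‖r_k‖ ≈ 6.52e-4·0.385^k.
Need 0.385^k ≤ 2.0e-14/6.52e-4 = 3.06748e-11.
k ≥ ln(3.06748e-11)/ln(0.385) = -24.2076/-0.95451 = 25.361.
Smallest integer k = 26.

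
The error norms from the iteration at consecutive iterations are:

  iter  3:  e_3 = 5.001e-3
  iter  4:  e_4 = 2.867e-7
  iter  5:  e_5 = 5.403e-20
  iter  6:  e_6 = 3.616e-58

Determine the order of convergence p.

3

Consecutive ratios: e_6/e_5 = 3.616e-58/5.403e-20 = 6.69258e-39, e_5/e_4 = 5.403e-20/2.867e-7 = 1.88455e-13.
p ≈ ln(6.69258e-39)/ln(1.88455e-13) = -87.8998/-29.2999 ≈ 3.00.
So the convergence is cubic (order 3).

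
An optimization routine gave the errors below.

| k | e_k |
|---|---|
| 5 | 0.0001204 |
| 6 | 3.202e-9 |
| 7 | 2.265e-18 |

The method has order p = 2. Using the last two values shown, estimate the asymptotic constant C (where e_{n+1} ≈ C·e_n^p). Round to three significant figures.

C ≈ e_7 / e_6^2
  = 2.265e-18 / (3.202e-9)^2
  = 2.265e-18 / 1.02528e-17 ≈ 0.22092

0.221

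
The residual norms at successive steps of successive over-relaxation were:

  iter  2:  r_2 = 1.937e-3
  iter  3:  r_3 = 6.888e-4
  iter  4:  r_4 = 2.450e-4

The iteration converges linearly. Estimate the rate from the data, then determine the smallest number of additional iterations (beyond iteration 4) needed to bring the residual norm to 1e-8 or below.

Rate ρ ≈ r_4/r_3 = 2.450e-4/6.888e-4 = 0.3557.
After j more steps, r_{4+j} ≈ 2.450e-4·ρ^j; need ρ^j ≤ 1e-8/2.450e-4 = 4.08163e-05.
j ≥ ln(4.08163e-05)/ln(0.3557) = -10.1064/-1.03367 = 9.777.
So 10 more iterations are needed.

10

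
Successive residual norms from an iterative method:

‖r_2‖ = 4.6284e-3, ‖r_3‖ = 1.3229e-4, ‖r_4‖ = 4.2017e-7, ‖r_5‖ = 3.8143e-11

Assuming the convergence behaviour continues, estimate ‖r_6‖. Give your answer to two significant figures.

First estimate the order: p ≈ ln(‖r_5‖/‖r_4‖) / ln(‖r_4‖/‖r_3‖) = ln(3.8143e-11/4.2017e-7)/ln(4.2017e-7/1.3229e-4) = ln(9.07799e-05)/ln(0.00317613) ≈ 1.6180.
Then ‖r_6‖ ≈ ‖r_5‖·(‖r_5‖/‖r_4‖)^p = 3.8143e-11·(9.07799e-05)^1.6180 = 3.8143e-11·2.88421e-07 ≈ 1.1e-17.

1.1e-17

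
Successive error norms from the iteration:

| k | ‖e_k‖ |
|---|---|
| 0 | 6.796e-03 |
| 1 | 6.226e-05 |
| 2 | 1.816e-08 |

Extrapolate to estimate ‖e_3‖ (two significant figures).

First estimate the order: p ≈ ln(‖e_2‖/‖e_1‖) / ln(‖e_1‖/‖e_0‖) = ln(1.816e-08/6.226e-05)/ln(6.226e-05/6.796e-03) = ln(0.00029168)/ln(0.00916127) ≈ 1.7346.
Then ‖e_3‖ ≈ ‖e_2‖·(‖e_2‖/‖e_1‖)^p = 1.816e-08·(0.00029168)^1.7346 = 1.816e-08·7.3795e-07 ≈ 1.34e-14.

1.3e-14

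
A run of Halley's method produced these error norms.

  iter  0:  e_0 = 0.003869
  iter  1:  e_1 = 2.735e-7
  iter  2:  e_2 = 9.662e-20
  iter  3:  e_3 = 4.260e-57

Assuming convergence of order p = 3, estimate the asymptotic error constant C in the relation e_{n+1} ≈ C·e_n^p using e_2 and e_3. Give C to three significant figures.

C ≈ e_3 / e_2^3
  = 4.260e-57 / (9.662e-20)^3
  = 4.260e-57 / 9.01989e-58 ≈ 4.7229

4.72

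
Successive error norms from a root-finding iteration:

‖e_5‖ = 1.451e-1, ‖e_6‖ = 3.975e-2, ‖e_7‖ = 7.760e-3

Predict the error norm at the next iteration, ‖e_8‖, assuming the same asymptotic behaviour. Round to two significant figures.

9.9e-4

First estimate the order: p ≈ ln(‖e_7‖/‖e_6‖) / ln(‖e_6‖/‖e_5‖) = ln(7.760e-3/3.975e-2)/ln(3.975e-2/1.451e-1) = ln(0.19522)/ln(0.273949) ≈ 1.2617.
Then ‖e_8‖ ≈ ‖e_7‖·(‖e_7‖/‖e_6‖)^p = 7.760e-3·(0.19522)^1.2617 = 7.760e-3·0.127308 ≈ 0.0009879.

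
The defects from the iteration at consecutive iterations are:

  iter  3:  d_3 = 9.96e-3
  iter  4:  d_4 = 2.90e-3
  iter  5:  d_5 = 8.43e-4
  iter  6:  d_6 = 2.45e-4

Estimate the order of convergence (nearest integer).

Consecutive ratios: d_6/d_5 = 2.45e-4/8.43e-4 = 0.290629, d_5/d_4 = 8.43e-4/2.90e-3 = 0.29069.
p ≈ ln(0.290629)/ln(0.29069) = -1.2357/-1.2355 ≈ 1.00.
So the convergence is linear (order 1).

1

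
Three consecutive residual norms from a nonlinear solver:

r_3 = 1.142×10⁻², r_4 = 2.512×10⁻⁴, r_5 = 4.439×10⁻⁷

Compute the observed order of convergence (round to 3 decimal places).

p ≈ ln(r_5/r_4) / ln(r_4/r_3)
  = ln(4.439×10⁻⁷/2.512×10⁻⁴) / ln(2.512×10⁻⁴/1.142×10⁻²)
  = ln(0.00176712) / ln(0.0219965)
  = -6.338404 / -3.816872 ≈ 1.660628

1.661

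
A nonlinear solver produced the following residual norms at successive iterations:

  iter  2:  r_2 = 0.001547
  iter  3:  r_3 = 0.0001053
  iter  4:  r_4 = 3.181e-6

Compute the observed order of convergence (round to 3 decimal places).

1.302

p ≈ ln(r_4/r_3) / ln(r_3/r_2)
  = ln(3.181e-6/0.0001053) / ln(0.0001053/0.001547)
  = ln(0.0302089) / ln(0.0680672)
  = -3.499619 / -2.687260 ≈ 1.302300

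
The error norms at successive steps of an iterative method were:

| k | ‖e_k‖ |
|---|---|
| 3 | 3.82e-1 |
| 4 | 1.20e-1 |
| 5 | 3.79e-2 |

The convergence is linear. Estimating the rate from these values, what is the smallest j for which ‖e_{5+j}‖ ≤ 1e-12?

22

Rate ρ ≈ ‖e_5‖/‖e_4‖ = 3.79e-2/1.20e-1 = 0.3158.
After j more steps, ‖e_{5+j}‖ ≈ 3.79e-2·ρ^j; need ρ^j ≤ 1e-12/3.79e-2 = 2.63852e-11.
j ≥ ln(2.63852e-11)/ln(0.3158) = -24.3582/-1.15265 = 21.132.
So 22 more iterations are needed.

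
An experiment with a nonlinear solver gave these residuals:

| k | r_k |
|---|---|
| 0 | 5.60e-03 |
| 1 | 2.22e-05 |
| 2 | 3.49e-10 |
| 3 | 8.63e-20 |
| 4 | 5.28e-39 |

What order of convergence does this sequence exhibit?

2

Consecutive ratios: r_4/r_3 = 5.28e-39/8.63e-20 = 6.11819e-20, r_3/r_2 = 8.63e-20/3.49e-10 = 2.47278e-10.
p ≈ ln(6.11819e-20)/ln(2.47278e-10) = -44.2404/-22.1205 ≈ 2.00.
So the convergence is quadratic (order 2).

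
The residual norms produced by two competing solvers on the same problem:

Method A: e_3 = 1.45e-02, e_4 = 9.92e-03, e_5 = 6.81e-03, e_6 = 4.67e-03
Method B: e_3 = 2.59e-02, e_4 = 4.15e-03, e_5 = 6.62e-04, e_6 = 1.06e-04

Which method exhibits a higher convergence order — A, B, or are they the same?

Method A: p ≈ ln(4.67e-03/6.81e-03)/ln(6.81e-03/9.92e-03) ≈ 1.00.
Method B: p ≈ ln(1.06e-04/6.62e-04)/ln(6.62e-04/4.15e-03) ≈ 1.00.
Both orders ≈ 1.0 — effectively the same.

same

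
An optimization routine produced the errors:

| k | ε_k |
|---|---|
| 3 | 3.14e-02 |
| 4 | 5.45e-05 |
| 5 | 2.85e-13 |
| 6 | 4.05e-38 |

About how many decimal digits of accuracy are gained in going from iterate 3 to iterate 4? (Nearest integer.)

Digits gained ≈ log₁₀(ε_3/ε_4) = log₁₀(3.14e-02/5.45e-05) = log₁₀(576.147) ≈ 2.761.

3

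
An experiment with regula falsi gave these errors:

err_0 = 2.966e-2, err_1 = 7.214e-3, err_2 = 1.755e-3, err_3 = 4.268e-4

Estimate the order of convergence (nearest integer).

Consecutive ratios: err_3/err_2 = 4.268e-4/1.755e-3 = 0.243191, err_2/err_1 = 1.755e-3/7.214e-3 = 0.243277.
p ≈ ln(0.243191)/ln(0.243277) = -1.4139/-1.4136 ≈ 1.00.
So the convergence is linear (order 1).

1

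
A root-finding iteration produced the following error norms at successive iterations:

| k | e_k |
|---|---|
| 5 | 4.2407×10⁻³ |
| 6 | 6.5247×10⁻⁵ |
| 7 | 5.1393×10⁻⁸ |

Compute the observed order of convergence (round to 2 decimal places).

1.71

p ≈ ln(e_7/e_6) / ln(e_6/e_5)
  = ln(5.1393×10⁻⁸/6.5247×10⁻⁵) / ln(6.5247×10⁻⁵/4.2407×10⁻³)
  = ln(0.000787668) / ln(0.0153859)
  = -7.14643 / -4.17430 ≈ 1.71201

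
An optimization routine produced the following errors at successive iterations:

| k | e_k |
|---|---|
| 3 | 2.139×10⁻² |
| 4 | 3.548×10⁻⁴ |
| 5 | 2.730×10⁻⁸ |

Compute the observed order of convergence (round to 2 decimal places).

2.31

p ≈ ln(e_5/e_4) / ln(e_4/e_3)
  = ln(2.730×10⁻⁸/3.548×10⁻⁴) / ln(3.548×10⁻⁴/2.139×10⁻²)
  = ln(7.69448e-05) / ln(0.0165872)
  = -9.47242 / -4.09912 ≈ 2.31084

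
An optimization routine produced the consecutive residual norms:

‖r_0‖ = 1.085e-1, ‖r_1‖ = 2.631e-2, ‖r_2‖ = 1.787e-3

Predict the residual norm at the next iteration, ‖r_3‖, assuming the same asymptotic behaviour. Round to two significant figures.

First estimate the order: p ≈ ln(‖r_2‖/‖r_1‖) / ln(‖r_1‖/‖r_0‖) = ln(1.787e-3/2.631e-2)/ln(2.631e-2/1.085e-1) = ln(0.0679209)/ln(0.242488) ≈ 1.8982.
Then ‖r_3‖ ≈ ‖r_2‖·(‖r_2‖/‖r_1‖)^p = 1.787e-3·(0.0679209)^1.8982 = 1.787e-3·0.00606609 ≈ 1.084e-05.

1.1e-5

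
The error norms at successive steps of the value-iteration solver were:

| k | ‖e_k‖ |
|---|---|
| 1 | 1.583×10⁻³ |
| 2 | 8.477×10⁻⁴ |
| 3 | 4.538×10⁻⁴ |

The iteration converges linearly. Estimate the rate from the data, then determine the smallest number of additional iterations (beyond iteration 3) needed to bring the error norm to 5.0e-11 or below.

26

Rate ρ ≈ ‖e_3‖/‖e_2‖ = 4.538×10⁻⁴/8.477×10⁻⁴ = 0.5353.
After j more steps, ‖e_{3+j}‖ ≈ 4.538×10⁻⁴·ρ^j; need ρ^j ≤ 5.0e-11/4.538×10⁻⁴ = 1.10181e-07.
j ≥ ln(1.10181e-07)/ln(0.5353) = -16.0211/-0.62493 = 25.637.
So 26 more iterations are needed.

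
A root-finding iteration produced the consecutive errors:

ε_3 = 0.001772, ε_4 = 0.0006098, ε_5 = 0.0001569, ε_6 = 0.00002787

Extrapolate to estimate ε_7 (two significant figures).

First estimate the order: p ≈ ln(ε_6/ε_5) / ln(ε_5/ε_4) = ln(0.00002787/0.0001569)/ln(0.0001569/0.0006098) = ln(0.177629)/ln(0.257297) ≈ 1.2729.
Then ε_7 ≈ ε_6·(ε_6/ε_5)^p = 0.00002787·(0.177629)^1.2729 = 0.00002787·0.110842 ≈ 3.089e-06.

3.1e-6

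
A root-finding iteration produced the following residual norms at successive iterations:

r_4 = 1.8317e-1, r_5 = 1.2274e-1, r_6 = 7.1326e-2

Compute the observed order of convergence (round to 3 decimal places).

1.356

p ≈ ln(r_6/r_5) / ln(r_5/r_4)
  = ln(7.1326e-2/1.2274e-1) / ln(1.2274e-1/1.8317e-1)
  = ln(0.581115) / ln(0.670088)
  = -0.542807 / -0.400346 ≈ 1.355845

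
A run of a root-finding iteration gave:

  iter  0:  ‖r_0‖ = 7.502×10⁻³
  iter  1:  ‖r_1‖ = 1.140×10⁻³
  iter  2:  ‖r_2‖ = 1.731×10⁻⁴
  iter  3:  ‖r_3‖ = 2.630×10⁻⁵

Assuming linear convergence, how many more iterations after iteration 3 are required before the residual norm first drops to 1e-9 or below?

6

Rate ρ ≈ ‖r_3‖/‖r_2‖ = 2.630×10⁻⁵/1.731×10⁻⁴ = 0.1519.
After j more steps, ‖r_{3+j}‖ ≈ 2.630×10⁻⁵·ρ^j; need ρ^j ≤ 1e-9/2.630×10⁻⁵ = 3.80228e-05.
j ≥ ln(3.80228e-05)/ln(0.1519) = -10.1773/-1.88453 = 5.400.
So 6 more iterations are needed.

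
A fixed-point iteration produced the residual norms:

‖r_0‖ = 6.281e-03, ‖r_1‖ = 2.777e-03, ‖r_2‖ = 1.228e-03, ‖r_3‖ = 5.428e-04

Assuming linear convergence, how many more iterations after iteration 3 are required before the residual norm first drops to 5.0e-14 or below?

29

Rate ρ ≈ ‖r_3‖/‖r_2‖ = 5.428e-04/1.228e-03 = 0.4420.
After j more steps, ‖r_{3+j}‖ ≈ 5.428e-04·ρ^j; need ρ^j ≤ 5.0e-14/5.428e-04 = 9.2115e-11.
j ≥ ln(9.2115e-11)/ln(0.4420) = -23.1080/-0.81645 = 28.303.
So 29 more iterations are needed.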